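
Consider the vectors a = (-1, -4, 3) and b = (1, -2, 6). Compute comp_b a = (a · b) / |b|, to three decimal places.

3.904

a · b = (-1)·1 + (-4)·(-2) + 3·6 = -1 + 8 + 18 = 25
|b| = √(1 + 4 + 36) = √41 ≈ 6.4031
comp_b a = 25 / √41 ≈ 3.904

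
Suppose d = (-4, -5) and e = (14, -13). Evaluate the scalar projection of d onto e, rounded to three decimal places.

d · e = (-4)·14 + (-5)·(-13) = -56 + 65 = 9
|e| = √(196 + 169) = √365 ≈ 19.1050
comp_e d = 9 / √365 ≈ 0.471

0.471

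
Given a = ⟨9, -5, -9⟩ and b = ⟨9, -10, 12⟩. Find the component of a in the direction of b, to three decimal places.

a · b = 9·9 + (-5)·(-10) + (-9)·12 = 81 + 50 - 108 = 23
|b| = √(81 + 100 + 144) = √325 ≈ 18.0278
comp_b a = 23 / √325 ≈ 1.276

1.276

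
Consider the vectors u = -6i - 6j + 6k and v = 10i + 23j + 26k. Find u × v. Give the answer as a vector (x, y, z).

(-294, 216, -78)

i: (-6)·26 - 6·23 = -156 - 138 = -294
j: 6·10 - (-6)·26 = 60 - (-156) = 216
k: (-6)·23 - (-6)·10 = -138 - (-60) = -78
u × v = (-294, 216, -78)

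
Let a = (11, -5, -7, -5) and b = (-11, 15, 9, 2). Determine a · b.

a · b = 11·(-11) + (-5)·15 + (-7)·9 + (-5)·2 = -121 - 75 - 63 - 10 = -269

-269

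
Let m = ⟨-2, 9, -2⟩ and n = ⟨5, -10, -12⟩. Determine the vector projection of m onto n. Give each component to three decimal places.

(-1.413, 2.825, 3.390)

m · n = (-2)·5 + 9·(-10) + (-2)·(-12) = -10 - 90 + 24 = -76
|n|² = 25 + 100 + 144 = 269
proj_n m = (-76/269) · (5, -10, -12) ≈ (-1.413, 2.825, 3.390)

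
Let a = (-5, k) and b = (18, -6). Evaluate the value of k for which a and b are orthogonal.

a · b = (-5)·18 + k·(-6) = -90 - 6k
Set equal to 0: -6k = 90, so k = -15.

-15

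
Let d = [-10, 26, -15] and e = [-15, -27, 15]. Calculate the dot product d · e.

d · e = (-10)·(-15) + 26·(-27) + (-15)·15 = 150 - 702 - 225 = -777

-777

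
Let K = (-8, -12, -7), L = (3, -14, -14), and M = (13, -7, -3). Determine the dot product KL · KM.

KL = L − K = (11, -2, -7)
KM = M − K = (21, 5, 4)
KL · KM = 11·21 + (-2)·5 + (-7)·4 = 231 - 10 - 28 = 193

193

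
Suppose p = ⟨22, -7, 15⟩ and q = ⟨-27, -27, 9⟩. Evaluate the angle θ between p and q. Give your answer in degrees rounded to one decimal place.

p · q = 22·(-27) + (-7)·(-27) + 15·9 = -594 + 189 + 135 = -270
|p|² = 484 + 49 + 225 = 758,  |p| = √758 ≈ 27.531800
|q|² = 729 + 729 + 81 = 1539,  |q| = √1539 ≈ 39.230090
cos θ = -270 / (27.531800 · 39.230090) ≈ -0.24998
θ = arccos(-0.24998) ≈ 104.5°

104.5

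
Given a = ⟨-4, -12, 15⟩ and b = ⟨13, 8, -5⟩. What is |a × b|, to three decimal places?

i: (-12)·(-5) - 15·8 = 60 - 120 = -60
j: 15·13 - (-4)·(-5) = 195 - 20 = 175
k: (-4)·8 - (-12)·13 = -32 - (-156) = 124
a × b = (-60, 175, 124)
|a × b| = √((-60)² + 175² + 124²) = √49601 ≈ 222.7128

222.713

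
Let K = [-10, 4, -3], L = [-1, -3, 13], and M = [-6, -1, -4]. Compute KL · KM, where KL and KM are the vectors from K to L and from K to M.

KL = L − K = (9, -7, 16)
KM = M − K = (4, -5, -1)
KL · KM = 9·4 + (-7)·(-5) + 16·(-1) = 36 + 35 - 16 = 55

55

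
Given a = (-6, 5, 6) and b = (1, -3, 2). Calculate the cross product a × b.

(28, 18, 13)

i: 5·2 - 6·(-3) = 10 - (-18) = 28
j: 6·1 - (-6)·2 = 6 - (-12) = 18
k: (-6)·(-3) - 5·1 = 18 - 5 = 13
a × b = (28, 18, 13)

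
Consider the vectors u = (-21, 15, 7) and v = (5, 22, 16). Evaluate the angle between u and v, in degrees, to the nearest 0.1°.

62.9

u · v = (-21)·5 + 15·22 + 7·16 = -105 + 330 + 112 = 337
|u|² = 441 + 225 + 49 = 715,  |u| = √715 ≈ 26.739484
|v|² = 25 + 484 + 256 = 765,  |v| = √765 ≈ 27.658633
cos θ = 337 / (26.739484 · 27.658633) ≈ 0.45567
θ = arccos(0.45567) ≈ 62.9°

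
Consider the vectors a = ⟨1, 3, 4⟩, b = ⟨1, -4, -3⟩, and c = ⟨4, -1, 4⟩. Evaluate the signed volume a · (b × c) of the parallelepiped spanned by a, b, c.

-7

b × c:
i: (-4)·4 - (-3)·(-1) = -16 - 3 = -19
j: (-3)·4 - 1·4 = -12 - 4 = -16
k: 1·(-1) - (-4)·4 = -1 - (-16) = 15
b × c = (-19, -16, 15)
a · (b × c) = 1·(-19) + 3·(-16) + 4·15 = -19 - 48 + 60 = -7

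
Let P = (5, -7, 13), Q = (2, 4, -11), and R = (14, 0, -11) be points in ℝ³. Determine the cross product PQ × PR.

(-96, -288, -120)

PQ = (-3, 11, -24)
PR = (9, 7, -24)
i: 11·(-24) - (-24)·7 = -264 - (-168) = -96
j: (-24)·9 - (-3)·(-24) = -216 - 72 = -288
k: (-3)·7 - 11·9 = -21 - 99 = -120
PQ × PR = (-96, -288, -120)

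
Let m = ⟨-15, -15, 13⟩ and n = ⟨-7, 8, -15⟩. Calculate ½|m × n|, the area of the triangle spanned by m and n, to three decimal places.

i: (-15)·(-15) - 13·8 = 225 - 104 = 121
j: 13·(-7) - (-15)·(-15) = -91 - 225 = -316
k: (-15)·8 - (-15)·(-7) = -120 - 105 = -225
m × n = (121, -316, -225)
|m × n| = √(121² + (-316)² + (-225)²) = √165122 ≈ 406.3521
area = ½ · 406.3521 ≈ 203.176

203.176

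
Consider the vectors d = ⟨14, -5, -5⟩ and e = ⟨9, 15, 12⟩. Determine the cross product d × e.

(15, -213, 255)

i: (-5)·12 - (-5)·15 = -60 - (-75) = 15
j: (-5)·9 - 14·12 = -45 - 168 = -213
k: 14·15 - (-5)·9 = 210 - (-45) = 255
d × e = (15, -213, 255)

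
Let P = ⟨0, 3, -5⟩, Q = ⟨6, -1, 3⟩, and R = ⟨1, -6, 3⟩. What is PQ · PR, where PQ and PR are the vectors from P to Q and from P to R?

106

PQ = Q − P = (6, -4, 8)
PR = R − P = (1, -9, 8)
PQ · PR = 6·1 + (-4)·(-9) + 8·8 = 6 + 36 + 64 = 106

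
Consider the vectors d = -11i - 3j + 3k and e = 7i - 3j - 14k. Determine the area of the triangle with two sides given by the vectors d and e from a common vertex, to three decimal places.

i: (-3)·(-14) - 3·(-3) = 42 - (-9) = 51
j: 3·7 - (-11)·(-14) = 21 - 154 = -133
k: (-11)·(-3) - (-3)·7 = 33 - (-21) = 54
d × e = (51, -133, 54)
|d × e| = √(51² + (-133)² + 54²) = √23206 ≈ 152.3352
area = ½ · 152.3352 ≈ 76.168

76.168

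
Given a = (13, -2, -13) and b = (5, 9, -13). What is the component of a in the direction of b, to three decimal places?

13.025

a · b = 13·5 + (-2)·9 + (-13)·(-13) = 65 - 18 + 169 = 216
|b| = √(25 + 81 + 169) = √275 ≈ 16.5831
comp_b a = 216 / √275 ≈ 13.025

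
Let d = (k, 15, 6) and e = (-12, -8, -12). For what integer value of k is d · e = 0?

d · e = k·(-12) + 15·(-8) + 6·(-12) = -192 - 12k
Set equal to 0: -12k = 192, so k = -16.

-16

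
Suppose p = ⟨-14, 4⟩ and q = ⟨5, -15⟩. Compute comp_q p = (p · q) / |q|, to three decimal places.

p · q = (-14)·5 + 4·(-15) = -70 - 60 = -130
|q| = √(25 + 225) = √250 ≈ 15.8114
comp_q p = -130 / √250 ≈ -8.222

-8.222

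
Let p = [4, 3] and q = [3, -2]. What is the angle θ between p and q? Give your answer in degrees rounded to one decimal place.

p · q = 4·3 + 3·(-2) = 12 - 6 = 6
|p|² = 16 + 9 = 25,  |p| = √25 ≈ 5.000000
|q|² = 9 + 4 = 13,  |q| = √13 ≈ 3.605551
cos θ = 6 / (5.000000 · 3.605551) ≈ 0.33282
θ = arccos(0.33282) ≈ 70.6°

70.6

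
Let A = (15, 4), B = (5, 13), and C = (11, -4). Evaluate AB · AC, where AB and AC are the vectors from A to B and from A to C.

AB = B − A = (-10, 9)
AC = C − A = (-4, -8)
AB · AC = (-10)·(-4) + 9·(-8) = 40 - 72 = -32

-32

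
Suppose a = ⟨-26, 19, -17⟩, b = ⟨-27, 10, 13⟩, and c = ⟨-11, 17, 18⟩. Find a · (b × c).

b × c:
i: 10·18 - 13·17 = 180 - 221 = -41
j: 13·(-11) - (-27)·18 = -143 - (-486) = 343
k: (-27)·17 - 10·(-11) = -459 - (-110) = -349
b × c = (-41, 343, -349)
a · (b × c) = (-26)·(-41) + 19·343 + (-17)·(-349) = 1066 + 6517 + 5933 = 13516

13516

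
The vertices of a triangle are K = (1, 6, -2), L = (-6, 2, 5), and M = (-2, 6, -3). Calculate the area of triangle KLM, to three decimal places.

15.362

KL = (-7, -4, 7),  KM = (-3, 0, -1)
i: (-4)·(-1) - 7·0 = 4 - 0 = 4
j: 7·(-3) - (-7)·(-1) = -21 - 7 = -28
k: (-7)·0 - (-4)·(-3) = 0 - 12 = -12
KL × KM = (4, -28, -12)
|KL × KM| = √944 ≈ 30.7246
area = ½ · 30.7246 ≈ 15.362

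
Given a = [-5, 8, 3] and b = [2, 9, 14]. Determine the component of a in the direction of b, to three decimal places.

a · b = (-5)·2 + 8·9 + 3·14 = -10 + 72 + 42 = 104
|b| = √(4 + 81 + 196) = √281 ≈ 16.7631
comp_b a = 104 / √281 ≈ 6.204

6.204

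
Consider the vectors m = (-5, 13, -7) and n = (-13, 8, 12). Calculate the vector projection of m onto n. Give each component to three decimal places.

m · n = (-5)·(-13) + 13·8 + (-7)·12 = 65 + 104 - 84 = 85
|n|² = 169 + 64 + 144 = 377
proj_n m = (85/377) · (-13, 8, 12) ≈ (-2.931, 1.804, 2.706)

(-2.931, 1.804, 2.706)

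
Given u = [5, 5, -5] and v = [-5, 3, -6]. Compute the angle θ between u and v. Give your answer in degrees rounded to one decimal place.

74.0

u · v = 5·(-5) + 5·3 + (-5)·(-6) = -25 + 15 + 30 = 20
|u|² = 25 + 25 + 25 = 75,  |u| = √75 ≈ 8.660254
|v|² = 25 + 9 + 36 = 70,  |v| = √70 ≈ 8.366600
cos θ = 20 / (8.660254 · 8.366600) ≈ 0.27603
θ = arccos(0.27603) ≈ 74.0°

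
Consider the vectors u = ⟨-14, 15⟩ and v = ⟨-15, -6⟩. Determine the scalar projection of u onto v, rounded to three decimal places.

u · v = (-14)·(-15) + 15·(-6) = 210 - 90 = 120
|v| = √(225 + 36) = √261 ≈ 16.1555
comp_v u = 120 / √261 ≈ 7.428

7.428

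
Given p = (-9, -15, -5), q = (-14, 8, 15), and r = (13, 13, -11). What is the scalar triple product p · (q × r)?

3362

q × r:
i: 8·(-11) - 15·13 = -88 - 195 = -283
j: 15·13 - (-14)·(-11) = 195 - 154 = 41
k: (-14)·13 - 8·13 = -182 - 104 = -286
q × r = (-283, 41, -286)
p · (q × r) = (-9)·(-283) + (-15)·41 + (-5)·(-286) = 2547 - 615 + 1430 = 3362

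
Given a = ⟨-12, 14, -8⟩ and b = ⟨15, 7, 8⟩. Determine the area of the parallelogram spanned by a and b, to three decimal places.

i: 14·8 - (-8)·7 = 112 - (-56) = 168
j: (-8)·15 - (-12)·8 = -120 - (-96) = -24
k: (-12)·7 - 14·15 = -84 - 210 = -294
a × b = (168, -24, -294)
|a × b| = √(168² + (-24)² + (-294)²) = √115236 ≈ 339.4643

339.464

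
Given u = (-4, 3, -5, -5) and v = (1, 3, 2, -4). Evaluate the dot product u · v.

u · v = (-4)·1 + 3·3 + (-5)·2 + (-5)·(-4) = -4 + 9 - 10 + 20 = 15

15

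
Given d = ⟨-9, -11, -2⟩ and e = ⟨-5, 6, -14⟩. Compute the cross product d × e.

i: (-11)·(-14) - (-2)·6 = 154 - (-12) = 166
j: (-2)·(-5) - (-9)·(-14) = 10 - 126 = -116
k: (-9)·6 - (-11)·(-5) = -54 - 55 = -109
d × e = (166, -116, -109)

(166, -116, -109)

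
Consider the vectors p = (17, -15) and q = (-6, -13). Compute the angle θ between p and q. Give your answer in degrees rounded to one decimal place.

p · q = 17·(-6) + (-15)·(-13) = -102 + 195 = 93
|p|² = 289 + 225 = 514,  |p| = √514 ≈ 22.671568
|q|² = 36 + 169 = 205,  |q| = √205 ≈ 14.317821
cos θ = 93 / (22.671568 · 14.317821) ≈ 0.28650
θ = arccos(0.28650) ≈ 73.4°

73.4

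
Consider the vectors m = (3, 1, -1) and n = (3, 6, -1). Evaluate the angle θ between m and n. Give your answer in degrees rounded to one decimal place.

m · n = 3·3 + 1·6 + (-1)·(-1) = 9 + 6 + 1 = 16
|m|² = 9 + 1 + 1 = 11,  |m| = √11 ≈ 3.316625
|n|² = 9 + 36 + 1 = 46,  |n| = √46 ≈ 6.782330
cos θ = 16 / (3.316625 · 6.782330) ≈ 0.71129
θ = arccos(0.71129) ≈ 44.7°

44.7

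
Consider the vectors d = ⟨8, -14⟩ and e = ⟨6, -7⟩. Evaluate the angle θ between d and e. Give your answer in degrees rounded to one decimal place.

10.9

d · e = 8·6 + (-14)·(-7) = 48 + 98 = 146
|d|² = 64 + 196 = 260,  |d| = √260 ≈ 16.124515
|e|² = 36 + 49 = 85,  |e| = √85 ≈ 9.219544
cos θ = 146 / (16.124515 · 9.219544) ≈ 0.98210
θ = arccos(0.98210) ≈ 10.9°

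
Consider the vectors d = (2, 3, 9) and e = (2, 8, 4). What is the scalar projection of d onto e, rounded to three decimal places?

6.983

d · e = 2·2 + 3·8 + 9·4 = 4 + 24 + 36 = 64
|e| = √(4 + 64 + 16) = √84 ≈ 9.1652
comp_e d = 64 / √84 ≈ 6.983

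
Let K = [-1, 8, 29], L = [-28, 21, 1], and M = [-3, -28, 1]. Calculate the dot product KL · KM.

370

KL = L − K = (-27, 13, -28)
KM = M − K = (-2, -36, -28)
KL · KM = (-27)·(-2) + 13·(-36) + (-28)·(-28) = 54 - 468 + 784 = 370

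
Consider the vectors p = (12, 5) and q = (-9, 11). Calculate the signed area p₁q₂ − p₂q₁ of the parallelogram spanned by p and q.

177

12·11 - 5·(-9) = 132 - (-45) = 177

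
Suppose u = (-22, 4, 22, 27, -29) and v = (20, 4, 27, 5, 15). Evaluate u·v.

u · v = (-22)·20 + 4·4 + 22·27 + 27·5 + (-29)·15 = -440 + 16 + 594 + 135 - 435 = -130

-130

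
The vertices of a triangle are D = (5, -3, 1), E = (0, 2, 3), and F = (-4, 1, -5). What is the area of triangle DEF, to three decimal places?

33.064

DE = (-5, 5, 2),  DF = (-9, 4, -6)
i: 5·(-6) - 2·4 = -30 - 8 = -38
j: 2·(-9) - (-5)·(-6) = -18 - 30 = -48
k: (-5)·4 - 5·(-9) = -20 - (-45) = 25
DE × DF = (-38, -48, 25)
|DE × DF| = √4373 ≈ 66.1287
area = ½ · 66.1287 ≈ 33.064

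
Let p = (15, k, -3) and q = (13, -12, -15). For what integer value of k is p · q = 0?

p · q = 15·13 + k·(-12) + (-3)·(-15) = 240 - 12k
Set equal to 0: -12k = -240, so k = 20.

20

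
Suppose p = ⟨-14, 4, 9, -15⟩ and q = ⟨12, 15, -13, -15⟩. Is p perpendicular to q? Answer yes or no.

yes

p · q = (-14)·12 + 4·15 + 9·(-13) + (-15)·(-15) = -168 + 60 - 117 + 225 = 0
Zero, so the vectors are orthogonal.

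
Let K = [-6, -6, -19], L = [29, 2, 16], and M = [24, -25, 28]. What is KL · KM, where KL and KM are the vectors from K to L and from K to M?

2543

KL = L − K = (35, 8, 35)
KM = M − K = (30, -19, 47)
KL · KM = 35·30 + 8·(-19) + 35·47 = 1050 - 152 + 1645 = 2543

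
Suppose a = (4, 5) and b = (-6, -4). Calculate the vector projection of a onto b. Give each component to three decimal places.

a · b = 4·(-6) + 5·(-4) = -24 - 20 = -44
|b|² = 36 + 16 = 52
proj_b a = (-44/52) · (-6, -4) ≈ (5.077, 3.385)

(5.077, 3.385)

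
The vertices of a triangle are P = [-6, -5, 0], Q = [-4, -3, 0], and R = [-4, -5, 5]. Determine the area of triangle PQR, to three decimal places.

7.348

PQ = (2, 2, 0),  PR = (2, 0, 5)
i: 2·5 - 0·0 = 10 - 0 = 10
j: 0·2 - 2·5 = 0 - 10 = -10
k: 2·0 - 2·2 = 0 - 4 = -4
PQ × PR = (10, -10, -4)
|PQ × PR| = √216 ≈ 14.6969
area = ½ · 14.6969 ≈ 7.348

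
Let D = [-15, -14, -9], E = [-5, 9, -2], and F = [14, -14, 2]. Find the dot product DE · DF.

DE = E − D = (10, 23, 7)
DF = F − D = (29, 0, 11)
DE · DF = 10·29 + 23·0 + 7·11 = 290 + 0 + 77 = 367

367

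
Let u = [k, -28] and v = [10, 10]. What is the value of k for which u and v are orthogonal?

u · v = k·10 + (-28)·10 = -280 + 10k
Set equal to 0: 10k = 280, so k = 28.

28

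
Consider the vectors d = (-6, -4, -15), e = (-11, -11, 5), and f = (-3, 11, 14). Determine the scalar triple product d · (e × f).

e × f:
i: (-11)·14 - 5·11 = -154 - 55 = -209
j: 5·(-3) - (-11)·14 = -15 - (-154) = 139
k: (-11)·11 - (-11)·(-3) = -121 - 33 = -154
e × f = (-209, 139, -154)
d · (e × f) = (-6)·(-209) + (-4)·139 + (-15)·(-154) = 1254 - 556 + 2310 = 3008

3008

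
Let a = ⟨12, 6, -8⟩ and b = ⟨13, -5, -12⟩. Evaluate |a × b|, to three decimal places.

i: 6·(-12) - (-8)·(-5) = -72 - 40 = -112
j: (-8)·13 - 12·(-12) = -104 - (-144) = 40
k: 12·(-5) - 6·13 = -60 - 78 = -138
a × b = (-112, 40, -138)
|a × b| = √((-112)² + 40² + (-138)²) = √33188 ≈ 182.1757

182.176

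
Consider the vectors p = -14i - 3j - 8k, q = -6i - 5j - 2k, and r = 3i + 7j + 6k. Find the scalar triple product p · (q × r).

350

q × r:
i: (-5)·6 - (-2)·7 = -30 - (-14) = -16
j: (-2)·3 - (-6)·6 = -6 - (-36) = 30
k: (-6)·7 - (-5)·3 = -42 - (-15) = -27
q × r = (-16, 30, -27)
p · (q × r) = (-14)·(-16) + (-3)·30 + (-8)·(-27) = 224 - 90 + 216 = 350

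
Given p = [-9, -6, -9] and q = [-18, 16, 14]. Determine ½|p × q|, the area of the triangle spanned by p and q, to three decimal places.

193.680

i: (-6)·14 - (-9)·16 = -84 - (-144) = 60
j: (-9)·(-18) - (-9)·14 = 162 - (-126) = 288
k: (-9)·16 - (-6)·(-18) = -144 - 108 = -252
p × q = (60, 288, -252)
|p × q| = √(60² + 288² + (-252)²) = √150048 ≈ 387.3603
area = ½ · 387.3603 ≈ 193.680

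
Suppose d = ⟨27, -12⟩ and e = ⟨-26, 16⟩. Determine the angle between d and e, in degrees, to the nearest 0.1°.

d · e = 27·(-26) + (-12)·16 = -702 - 192 = -894
|d|² = 729 + 144 = 873,  |d| = √873 ≈ 29.546573
|e|² = 676 + 256 = 932,  |e| = √932 ≈ 30.528675
cos θ = -894 / (29.546573 · 30.528675) ≈ -0.99111
θ = arccos(-0.99111) ≈ 172.4°

172.4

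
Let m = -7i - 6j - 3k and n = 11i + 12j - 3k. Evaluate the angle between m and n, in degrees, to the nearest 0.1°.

m · n = (-7)·11 + (-6)·12 + (-3)·(-3) = -77 - 72 + 9 = -140
|m|² = 49 + 36 + 9 = 94,  |m| = √94 ≈ 9.695360
|n|² = 121 + 144 + 9 = 274,  |n| = √274 ≈ 16.552945
cos θ = -140 / (9.695360 · 16.552945) ≈ -0.87235
θ = arccos(-0.87235) ≈ 150.7°

150.7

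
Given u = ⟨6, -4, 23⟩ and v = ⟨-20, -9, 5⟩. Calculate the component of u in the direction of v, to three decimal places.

1.378

u · v = 6·(-20) + (-4)·(-9) + 23·5 = -120 + 36 + 115 = 31
|v| = √(400 + 81 + 25) = √506 ≈ 22.4944
comp_v u = 31 / √506 ≈ 1.378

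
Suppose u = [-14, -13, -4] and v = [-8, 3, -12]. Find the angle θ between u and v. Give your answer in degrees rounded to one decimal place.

65.1

u · v = (-14)·(-8) + (-13)·3 + (-4)·(-12) = 112 - 39 + 48 = 121
|u|² = 196 + 169 + 16 = 381,  |u| = √381 ≈ 19.519221
|v|² = 64 + 9 + 144 = 217,  |v| = √217 ≈ 14.730920
cos θ = 121 / (19.519221 · 14.730920) ≈ 0.42082
θ = arccos(0.42082) ≈ 65.1°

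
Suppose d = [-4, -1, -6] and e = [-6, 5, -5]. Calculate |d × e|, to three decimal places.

i: (-1)·(-5) - (-6)·5 = 5 - (-30) = 35
j: (-6)·(-6) - (-4)·(-5) = 36 - 20 = 16
k: (-4)·5 - (-1)·(-6) = -20 - 6 = -26
d × e = (35, 16, -26)
|d × e| = √(35² + 16² + (-26)²) = √2157 ≈ 46.4435

46.444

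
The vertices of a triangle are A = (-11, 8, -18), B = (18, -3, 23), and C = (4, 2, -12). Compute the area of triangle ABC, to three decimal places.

238.203

AB = (29, -11, 41),  AC = (15, -6, 6)
i: (-11)·6 - 41·(-6) = -66 - (-246) = 180
j: 41·15 - 29·6 = 615 - 174 = 441
k: 29·(-6) - (-11)·15 = -174 - (-165) = -9
AB × AC = (180, 441, -9)
|AB × AC| = √226962 ≈ 476.4053
area = ½ · 476.4053 ≈ 238.203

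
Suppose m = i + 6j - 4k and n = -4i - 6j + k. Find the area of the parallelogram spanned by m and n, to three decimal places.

i: 6·1 - (-4)·(-6) = 6 - 24 = -18
j: (-4)·(-4) - 1·1 = 16 - 1 = 15
k: 1·(-6) - 6·(-4) = -6 - (-24) = 18
m × n = (-18, 15, 18)
|m × n| = √((-18)² + 15² + 18²) = √873 ≈ 29.5466

29.547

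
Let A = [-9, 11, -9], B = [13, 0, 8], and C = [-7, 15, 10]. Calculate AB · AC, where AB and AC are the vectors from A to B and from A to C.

323

AB = B − A = (22, -11, 17)
AC = C − A = (2, 4, 19)
AB · AC = 22·2 + (-11)·4 + 17·19 = 44 - 44 + 323 = 323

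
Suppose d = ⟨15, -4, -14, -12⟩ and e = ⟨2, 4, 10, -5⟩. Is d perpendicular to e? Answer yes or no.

d · e = 15·2 + (-4)·4 + (-14)·10 + (-12)·(-5) = 30 - 16 - 140 + 60 = -66
Nonzero, so the vectors are not orthogonal.

no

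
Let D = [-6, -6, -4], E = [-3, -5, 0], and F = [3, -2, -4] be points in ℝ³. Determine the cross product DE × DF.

DE = (3, 1, 4)
DF = (9, 4, 0)
i: 1·0 - 4·4 = 0 - 16 = -16
j: 4·9 - 3·0 = 36 - 0 = 36
k: 3·4 - 1·9 = 12 - 9 = 3
DE × DF = (-16, 36, 3)

(-16, 36, 3)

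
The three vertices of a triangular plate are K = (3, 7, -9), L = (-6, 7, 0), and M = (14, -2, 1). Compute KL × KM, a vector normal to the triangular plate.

KL = (-9, 0, 9)
KM = (11, -9, 10)
i: 0·10 - 9·(-9) = 0 - (-81) = 81
j: 9·11 - (-9)·10 = 99 - (-90) = 189
k: (-9)·(-9) - 0·11 = 81 - 0 = 81
KL × KM = (81, 189, 81)

(81, 189, 81)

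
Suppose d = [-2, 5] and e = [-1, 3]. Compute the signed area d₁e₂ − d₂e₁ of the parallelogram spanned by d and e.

(-2)·3 - 5·(-1) = -6 - (-5) = -1

-1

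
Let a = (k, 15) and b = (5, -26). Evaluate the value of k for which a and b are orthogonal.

a · b = k·5 + 15·(-26) = -390 + 5k
Set equal to 0: 5k = 390, so k = 78.

78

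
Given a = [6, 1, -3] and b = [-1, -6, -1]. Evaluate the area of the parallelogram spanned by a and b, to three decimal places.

40.829

i: 1·(-1) - (-3)·(-6) = -1 - 18 = -19
j: (-3)·(-1) - 6·(-1) = 3 - (-6) = 9
k: 6·(-6) - 1·(-1) = -36 - (-1) = -35
a × b = (-19, 9, -35)
|a × b| = √((-19)² + 9² + (-35)²) = √1667 ≈ 40.8289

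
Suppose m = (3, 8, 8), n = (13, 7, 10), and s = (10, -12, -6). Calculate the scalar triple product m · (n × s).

n × s:
i: 7·(-6) - 10·(-12) = -42 - (-120) = 78
j: 10·10 - 13·(-6) = 100 - (-78) = 178
k: 13·(-12) - 7·10 = -156 - 70 = -226
n × s = (78, 178, -226)
m · (n × s) = 3·78 + 8·178 + 8·(-226) = 234 + 1424 - 1808 = -150

-150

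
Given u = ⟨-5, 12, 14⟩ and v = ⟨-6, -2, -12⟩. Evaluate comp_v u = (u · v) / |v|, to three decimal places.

u · v = (-5)·(-6) + 12·(-2) + 14·(-12) = 30 - 24 - 168 = -162
|v| = √(36 + 4 + 144) = √184 ≈ 13.5647
comp_v u = -162 / √184 ≈ -11.943

-11.943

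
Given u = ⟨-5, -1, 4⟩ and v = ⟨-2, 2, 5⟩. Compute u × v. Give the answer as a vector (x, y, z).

i: (-1)·5 - 4·2 = -5 - 8 = -13
j: 4·(-2) - (-5)·5 = -8 - (-25) = 17
k: (-5)·2 - (-1)·(-2) = -10 - 2 = -12
u × v = (-13, 17, -12)

(-13, 17, -12)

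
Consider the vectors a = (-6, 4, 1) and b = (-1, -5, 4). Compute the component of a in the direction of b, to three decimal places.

-1.543

a · b = (-6)·(-1) + 4·(-5) + 1·4 = 6 - 20 + 4 = -10
|b| = √(1 + 25 + 16) = √42 ≈ 6.4807
comp_b a = -10 / √42 ≈ -1.543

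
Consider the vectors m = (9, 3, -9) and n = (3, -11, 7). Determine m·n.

-69

m · n = 9·3 + 3·(-11) + (-9)·7 = 27 - 33 - 63 = -69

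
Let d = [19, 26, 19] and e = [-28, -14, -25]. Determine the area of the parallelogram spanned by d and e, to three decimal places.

603.448

i: 26·(-25) - 19·(-14) = -650 - (-266) = -384
j: 19·(-28) - 19·(-25) = -532 - (-475) = -57
k: 19·(-14) - 26·(-28) = -266 - (-728) = 462
d × e = (-384, -57, 462)
|d × e| = √((-384)² + (-57)² + 462²) = √364149 ≈ 603.4476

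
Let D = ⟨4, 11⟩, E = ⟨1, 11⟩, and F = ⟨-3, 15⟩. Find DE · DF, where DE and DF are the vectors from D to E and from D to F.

21

DE = E − D = (-3, 0)
DF = F − D = (-7, 4)
DE · DF = (-3)·(-7) + 0·4 = 21 + 0 = 21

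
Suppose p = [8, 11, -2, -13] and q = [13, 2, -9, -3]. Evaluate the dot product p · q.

p · q = 8·13 + 11·2 + (-2)·(-9) + (-13)·(-3) = 104 + 22 + 18 + 39 = 183

183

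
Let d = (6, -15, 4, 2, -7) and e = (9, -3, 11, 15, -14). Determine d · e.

d · e = 6·9 + (-15)·(-3) + 4·11 + 2·15 + (-7)·(-14) = 54 + 45 + 44 + 30 + 98 = 271

271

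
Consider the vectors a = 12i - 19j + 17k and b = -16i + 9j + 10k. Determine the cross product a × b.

i: (-19)·10 - 17·9 = -190 - 153 = -343
j: 17·(-16) - 12·10 = -272 - 120 = -392
k: 12·9 - (-19)·(-16) = 108 - 304 = -196
a × b = (-343, -392, -196)

(-343, -392, -196)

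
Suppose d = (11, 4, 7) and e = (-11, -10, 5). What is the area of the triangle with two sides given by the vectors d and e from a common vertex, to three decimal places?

86.429

i: 4·5 - 7·(-10) = 20 - (-70) = 90
j: 7·(-11) - 11·5 = -77 - 55 = -132
k: 11·(-10) - 4·(-11) = -110 - (-44) = -66
d × e = (90, -132, -66)
|d × e| = √(90² + (-132)² + (-66)²) = √29880 ≈ 172.8583
area = ½ · 172.8583 ≈ 86.429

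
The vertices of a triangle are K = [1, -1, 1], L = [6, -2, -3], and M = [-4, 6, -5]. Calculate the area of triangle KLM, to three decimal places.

33.749

KL = (5, -1, -4),  KM = (-5, 7, -6)
i: (-1)·(-6) - (-4)·7 = 6 - (-28) = 34
j: (-4)·(-5) - 5·(-6) = 20 - (-30) = 50
k: 5·7 - (-1)·(-5) = 35 - 5 = 30
KL × KM = (34, 50, 30)
|KL × KM| = √4556 ≈ 67.4981
area = ½ · 67.4981 ≈ 33.749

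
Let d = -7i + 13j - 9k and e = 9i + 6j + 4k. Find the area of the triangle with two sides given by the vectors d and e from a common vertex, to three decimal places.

i: 13·4 - (-9)·6 = 52 - (-54) = 106
j: (-9)·9 - (-7)·4 = -81 - (-28) = -53
k: (-7)·6 - 13·9 = -42 - 117 = -159
d × e = (106, -53, -159)
|d × e| = √(106² + (-53)² + (-159)²) = √39326 ≈ 198.3078
area = ½ · 198.3078 ≈ 99.154

99.154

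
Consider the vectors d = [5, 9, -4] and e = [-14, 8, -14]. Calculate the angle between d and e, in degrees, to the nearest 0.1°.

d · e = 5·(-14) + 9·8 + (-4)·(-14) = -70 + 72 + 56 = 58
|d|² = 25 + 81 + 16 = 122,  |d| = √122 ≈ 11.045361
|e|² = 196 + 64 + 196 = 456,  |e| = √456 ≈ 21.354157
cos θ = 58 / (11.045361 · 21.354157) ≈ 0.24590
θ = arccos(0.24590) ≈ 75.8°

75.8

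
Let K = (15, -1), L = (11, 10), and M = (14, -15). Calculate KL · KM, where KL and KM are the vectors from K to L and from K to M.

KL = L − K = (-4, 11)
KM = M − K = (-1, -14)
KL · KM = (-4)·(-1) + 11·(-14) = 4 - 154 = -150

-150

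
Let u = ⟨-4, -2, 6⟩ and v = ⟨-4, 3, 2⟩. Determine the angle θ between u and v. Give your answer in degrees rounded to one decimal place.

u · v = (-4)·(-4) + (-2)·3 + 6·2 = 16 - 6 + 12 = 22
|u|² = 16 + 4 + 36 = 56,  |u| = √56 ≈ 7.483315
|v|² = 16 + 9 + 4 = 29,  |v| = √29 ≈ 5.385165
cos θ = 22 / (7.483315 · 5.385165) ≈ 0.54592
θ = arccos(0.54592) ≈ 56.9°

56.9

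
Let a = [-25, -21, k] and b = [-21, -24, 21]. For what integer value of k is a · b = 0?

a · b = (-25)·(-21) + (-21)·(-24) + k·21 = 1029 + 21k
Set equal to 0: 21k = -1029, so k = -49.

-49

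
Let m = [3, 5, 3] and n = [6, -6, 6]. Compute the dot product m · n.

m · n = 3·6 + 5·(-6) + 3·6 = 18 - 30 + 18 = 6

6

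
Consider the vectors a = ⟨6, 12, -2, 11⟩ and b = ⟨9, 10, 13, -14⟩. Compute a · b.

-6

a · b = 6·9 + 12·10 + (-2)·13 + 11·(-14) = 54 + 120 - 26 - 154 = -6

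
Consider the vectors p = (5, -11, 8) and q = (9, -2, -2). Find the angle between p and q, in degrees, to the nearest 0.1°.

p · q = 5·9 + (-11)·(-2) + 8·(-2) = 45 + 22 - 16 = 51
|p|² = 25 + 121 + 64 = 210,  |p| = √210 ≈ 14.491377
|q|² = 81 + 4 + 4 = 89,  |q| = √89 ≈ 9.433981
cos θ = 51 / (14.491377 · 9.433981) ≈ 0.37305
θ = arccos(0.37305) ≈ 68.1°

68.1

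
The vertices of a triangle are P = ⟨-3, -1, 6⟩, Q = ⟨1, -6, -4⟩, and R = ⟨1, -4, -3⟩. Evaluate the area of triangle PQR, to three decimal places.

PQ = (4, -5, -10),  PR = (4, -3, -9)
i: (-5)·(-9) - (-10)·(-3) = 45 - 30 = 15
j: (-10)·4 - 4·(-9) = -40 - (-36) = -4
k: 4·(-3) - (-5)·4 = -12 - (-20) = 8
PQ × PR = (15, -4, 8)
|PQ × PR| = √305 ≈ 17.4642
area = ½ · 17.4642 ≈ 8.732

8.732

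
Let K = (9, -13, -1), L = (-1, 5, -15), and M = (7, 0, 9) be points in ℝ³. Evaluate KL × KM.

KL = (-10, 18, -14)
KM = (-2, 13, 10)
i: 18·10 - (-14)·13 = 180 - (-182) = 362
j: (-14)·(-2) - (-10)·10 = 28 - (-100) = 128
k: (-10)·13 - 18·(-2) = -130 - (-36) = -94
KL × KM = (362, 128, -94)

(362, 128, -94)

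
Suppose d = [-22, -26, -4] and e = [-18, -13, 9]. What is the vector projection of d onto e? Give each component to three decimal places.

(-21.889, -15.808, 10.944)

d · e = (-22)·(-18) + (-26)·(-13) + (-4)·9 = 396 + 338 - 36 = 698
|e|² = 324 + 169 + 81 = 574
proj_e d = (698/574) · (-18, -13, 9) ≈ (-21.889, -15.808, 10.944)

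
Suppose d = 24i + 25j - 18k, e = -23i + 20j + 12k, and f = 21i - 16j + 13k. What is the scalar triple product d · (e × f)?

e × f:
i: 20·13 - 12·(-16) = 260 - (-192) = 452
j: 12·21 - (-23)·13 = 252 - (-299) = 551
k: (-23)·(-16) - 20·21 = 368 - 420 = -52
e × f = (452, 551, -52)
d · (e × f) = 24·452 + 25·551 + (-18)·(-52) = 10848 + 13775 + 936 = 25559

25559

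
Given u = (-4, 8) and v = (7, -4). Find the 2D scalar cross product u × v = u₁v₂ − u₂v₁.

-40

(-4)·(-4) - 8·7 = 16 - 56 = -40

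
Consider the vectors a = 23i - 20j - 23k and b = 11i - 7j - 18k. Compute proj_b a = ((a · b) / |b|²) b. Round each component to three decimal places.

(17.970, -11.435, -29.405)

a · b = 23·11 + (-20)·(-7) + (-23)·(-18) = 253 + 140 + 414 = 807
|b|² = 121 + 49 + 324 = 494
proj_b a = (807/494) · (11, -7, -18) ≈ (17.970, -11.435, -29.405)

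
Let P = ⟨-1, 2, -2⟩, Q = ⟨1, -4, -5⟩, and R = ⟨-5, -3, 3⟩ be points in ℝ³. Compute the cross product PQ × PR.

PQ = (2, -6, -3)
PR = (-4, -5, 5)
i: (-6)·5 - (-3)·(-5) = -30 - 15 = -45
j: (-3)·(-4) - 2·5 = 12 - 10 = 2
k: 2·(-5) - (-6)·(-4) = -10 - 24 = -34
PQ × PR = (-45, 2, -34)

(-45, 2, -34)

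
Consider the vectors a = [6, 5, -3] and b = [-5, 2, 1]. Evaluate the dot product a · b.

-23

a · b = 6·(-5) + 5·2 + (-3)·1 = -30 + 10 - 3 = -23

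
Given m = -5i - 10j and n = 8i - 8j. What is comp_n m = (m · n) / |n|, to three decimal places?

m · n = (-5)·8 + (-10)·(-8) = -40 + 80 = 40
|n| = √(64 + 64) = √128 ≈ 11.3137
comp_n m = 40 / √128 ≈ 3.536

3.536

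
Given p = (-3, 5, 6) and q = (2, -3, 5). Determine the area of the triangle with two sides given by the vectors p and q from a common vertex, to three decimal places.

i: 5·5 - 6·(-3) = 25 - (-18) = 43
j: 6·2 - (-3)·5 = 12 - (-15) = 27
k: (-3)·(-3) - 5·2 = 9 - 10 = -1
p × q = (43, 27, -1)
|p × q| = √(43² + 27² + (-1)²) = √2579 ≈ 50.7839
area = ½ · 50.7839 ≈ 25.392

25.392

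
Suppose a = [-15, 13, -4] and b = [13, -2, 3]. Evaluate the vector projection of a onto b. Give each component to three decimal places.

a · b = (-15)·13 + 13·(-2) + (-4)·3 = -195 - 26 - 12 = -233
|b|² = 169 + 4 + 9 = 182
proj_b a = (-233/182) · (13, -2, 3) ≈ (-16.643, 2.560, -3.841)

(-16.643, 2.560, -3.841)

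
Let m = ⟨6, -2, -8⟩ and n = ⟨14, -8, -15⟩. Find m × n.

i: (-2)·(-15) - (-8)·(-8) = 30 - 64 = -34
j: (-8)·14 - 6·(-15) = -112 - (-90) = -22
k: 6·(-8) - (-2)·14 = -48 - (-28) = -20
m × n = (-34, -22, -20)

(-34, -22, -20)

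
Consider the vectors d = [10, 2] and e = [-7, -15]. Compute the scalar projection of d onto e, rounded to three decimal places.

-6.041

d · e = 10·(-7) + 2·(-15) = -70 - 30 = -100
|e| = √(49 + 225) = √274 ≈ 16.5529
comp_e d = -100 / √274 ≈ -6.041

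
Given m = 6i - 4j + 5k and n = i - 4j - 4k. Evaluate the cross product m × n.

i: (-4)·(-4) - 5·(-4) = 16 - (-20) = 36
j: 5·1 - 6·(-4) = 5 - (-24) = 29
k: 6·(-4) - (-4)·1 = -24 - (-4) = -20
m × n = (36, 29, -20)

(36, 29, -20)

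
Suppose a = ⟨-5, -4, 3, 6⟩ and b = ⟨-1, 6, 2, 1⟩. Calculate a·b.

a · b = (-5)·(-1) + (-4)·6 + 3·2 + 6·1 = 5 - 24 + 6 + 6 = -7

-7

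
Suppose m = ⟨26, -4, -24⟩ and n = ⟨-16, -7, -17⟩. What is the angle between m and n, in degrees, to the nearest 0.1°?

88.7

m · n = 26·(-16) + (-4)·(-7) + (-24)·(-17) = -416 + 28 + 408 = 20
|m|² = 676 + 16 + 576 = 1268,  |m| = √1268 ≈ 35.608988
|n|² = 256 + 49 + 289 = 594,  |n| = √594 ≈ 24.372115
cos θ = 20 / (35.608988 · 24.372115) ≈ 0.02305
θ = arccos(0.02305) ≈ 88.7°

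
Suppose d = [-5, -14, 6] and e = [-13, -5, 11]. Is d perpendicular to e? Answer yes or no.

d · e = (-5)·(-13) + (-14)·(-5) + 6·11 = 65 + 70 + 66 = 201
Nonzero, so the vectors are not orthogonal.

no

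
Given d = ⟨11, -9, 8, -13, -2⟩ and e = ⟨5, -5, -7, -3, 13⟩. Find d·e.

d · e = 11·5 + (-9)·(-5) + 8·(-7) + (-13)·(-3) + (-2)·13 = 55 + 45 - 56 + 39 - 26 = 57

57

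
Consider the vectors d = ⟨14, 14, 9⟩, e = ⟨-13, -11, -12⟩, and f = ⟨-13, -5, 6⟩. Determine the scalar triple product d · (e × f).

e × f:
i: (-11)·6 - (-12)·(-5) = -66 - 60 = -126
j: (-12)·(-13) - (-13)·6 = 156 - (-78) = 234
k: (-13)·(-5) - (-11)·(-13) = 65 - 143 = -78
e × f = (-126, 234, -78)
d · (e × f) = 14·(-126) + 14·234 + 9·(-78) = -1764 + 3276 - 702 = 810

810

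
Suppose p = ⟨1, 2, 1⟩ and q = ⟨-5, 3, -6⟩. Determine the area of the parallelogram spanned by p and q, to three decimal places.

19.875

i: 2·(-6) - 1·3 = -12 - 3 = -15
j: 1·(-5) - 1·(-6) = -5 - (-6) = 1
k: 1·3 - 2·(-5) = 3 - (-10) = 13
p × q = (-15, 1, 13)
|p × q| = √((-15)² + 1² + 13²) = √395 ≈ 19.8746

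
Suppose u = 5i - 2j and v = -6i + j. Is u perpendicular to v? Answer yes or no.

u · v = 5·(-6) + (-2)·1 = -30 - 2 = -32
Nonzero, so the vectors are not orthogonal.

no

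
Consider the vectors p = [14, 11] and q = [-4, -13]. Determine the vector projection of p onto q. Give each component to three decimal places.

(4.303, 13.984)

p · q = 14·(-4) + 11·(-13) = -56 - 143 = -199
|q|² = 16 + 169 = 185
proj_q p = (-199/185) · (-4, -13) ≈ (4.303, 13.984)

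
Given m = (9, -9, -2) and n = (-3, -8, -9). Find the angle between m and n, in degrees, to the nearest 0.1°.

66.8

m · n = 9·(-3) + (-9)·(-8) + (-2)·(-9) = -27 + 72 + 18 = 63
|m|² = 81 + 81 + 4 = 166,  |m| = √166 ≈ 12.884099
|n|² = 9 + 64 + 81 = 154,  |n| = √154 ≈ 12.409674
cos θ = 63 / (12.884099 · 12.409674) ≈ 0.39403
θ = arccos(0.39403) ≈ 66.8°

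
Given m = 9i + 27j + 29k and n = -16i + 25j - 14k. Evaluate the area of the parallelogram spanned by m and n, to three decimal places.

1327.593

i: 27·(-14) - 29·25 = -378 - 725 = -1103
j: 29·(-16) - 9·(-14) = -464 - (-126) = -338
k: 9·25 - 27·(-16) = 225 - (-432) = 657
m × n = (-1103, -338, 657)
|m × n| = √((-1103)² + (-338)² + 657²) = √1762502 ≈ 1327.5926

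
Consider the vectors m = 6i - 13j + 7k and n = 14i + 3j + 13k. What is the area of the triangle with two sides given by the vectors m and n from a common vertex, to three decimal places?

138.293

i: (-13)·13 - 7·3 = -169 - 21 = -190
j: 7·14 - 6·13 = 98 - 78 = 20
k: 6·3 - (-13)·14 = 18 - (-182) = 200
m × n = (-190, 20, 200)
|m × n| = √((-190)² + 20² + 200²) = √76500 ≈ 276.5863
area = ½ · 276.5863 ≈ 138.293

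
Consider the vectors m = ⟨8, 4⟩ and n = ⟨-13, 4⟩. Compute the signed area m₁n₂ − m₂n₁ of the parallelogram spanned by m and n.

8·4 - 4·(-13) = 32 - (-52) = 84

84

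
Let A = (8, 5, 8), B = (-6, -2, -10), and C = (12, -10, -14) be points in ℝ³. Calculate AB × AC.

(-116, -380, 238)

AB = (-14, -7, -18)
AC = (4, -15, -22)
i: (-7)·(-22) - (-18)·(-15) = 154 - 270 = -116
j: (-18)·4 - (-14)·(-22) = -72 - 308 = -380
k: (-14)·(-15) - (-7)·4 = 210 - (-28) = 238
AB × AC = (-116, -380, 238)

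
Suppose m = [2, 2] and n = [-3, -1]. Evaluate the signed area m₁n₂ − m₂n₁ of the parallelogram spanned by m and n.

2·(-1) - 2·(-3) = -2 - (-6) = 4

4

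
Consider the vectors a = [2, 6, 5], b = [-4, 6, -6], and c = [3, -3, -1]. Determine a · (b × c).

b × c:
i: 6·(-1) - (-6)·(-3) = -6 - 18 = -24
j: (-6)·3 - (-4)·(-1) = -18 - 4 = -22
k: (-4)·(-3) - 6·3 = 12 - 18 = -6
b × c = (-24, -22, -6)
a · (b × c) = 2·(-24) + 6·(-22) + 5·(-6) = -48 - 132 - 30 = -210

-210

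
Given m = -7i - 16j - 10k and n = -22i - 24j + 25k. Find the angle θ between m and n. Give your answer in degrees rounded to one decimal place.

m · n = (-7)·(-22) + (-16)·(-24) + (-10)·25 = 154 + 384 - 250 = 288
|m|² = 49 + 256 + 100 = 405,  |m| = √405 ≈ 20.124612
|n|² = 484 + 576 + 625 = 1685,  |n| = √1685 ≈ 41.048752
cos θ = 288 / (20.124612 · 41.048752) ≈ 0.34863
θ = arccos(0.34863) ≈ 69.6°

69.6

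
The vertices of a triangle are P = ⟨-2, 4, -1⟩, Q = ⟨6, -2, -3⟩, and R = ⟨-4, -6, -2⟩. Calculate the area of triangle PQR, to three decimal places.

PQ = (8, -6, -2),  PR = (-2, -10, -1)
i: (-6)·(-1) - (-2)·(-10) = 6 - 20 = -14
j: (-2)·(-2) - 8·(-1) = 4 - (-8) = 12
k: 8·(-10) - (-6)·(-2) = -80 - 12 = -92
PQ × PR = (-14, 12, -92)
|PQ × PR| = √8804 ≈ 93.8296
area = ½ · 93.8296 ≈ 46.915

46.915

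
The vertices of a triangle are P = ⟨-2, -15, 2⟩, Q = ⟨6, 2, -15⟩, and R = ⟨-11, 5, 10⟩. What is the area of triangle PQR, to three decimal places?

PQ = (8, 17, -17),  PR = (-9, 20, 8)
i: 17·8 - (-17)·20 = 136 - (-340) = 476
j: (-17)·(-9) - 8·8 = 153 - 64 = 89
k: 8·20 - 17·(-9) = 160 - (-153) = 313
PQ × PR = (476, 89, 313)
|PQ × PR| = √332466 ≈ 576.5986
area = ½ · 576.5986 ≈ 288.299

288.299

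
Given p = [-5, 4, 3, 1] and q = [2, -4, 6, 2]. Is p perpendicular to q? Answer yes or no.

p · q = (-5)·2 + 4·(-4) + 3·6 + 1·2 = -10 - 16 + 18 + 2 = -6
Nonzero, so the vectors are not orthogonal.

no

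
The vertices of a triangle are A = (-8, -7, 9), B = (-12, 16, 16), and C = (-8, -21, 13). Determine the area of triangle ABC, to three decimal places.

AB = (-4, 23, 7),  AC = (0, -14, 4)
i: 23·4 - 7·(-14) = 92 - (-98) = 190
j: 7·0 - (-4)·4 = 0 - (-16) = 16
k: (-4)·(-14) - 23·0 = 56 - 0 = 56
AB × AC = (190, 16, 56)
|AB × AC| = √39492 ≈ 198.7259
area = ½ · 198.7259 ≈ 99.363

99.363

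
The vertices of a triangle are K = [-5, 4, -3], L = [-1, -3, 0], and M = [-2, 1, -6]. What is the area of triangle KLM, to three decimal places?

KL = (4, -7, 3),  KM = (3, -3, -3)
i: (-7)·(-3) - 3·(-3) = 21 - (-9) = 30
j: 3·3 - 4·(-3) = 9 - (-12) = 21
k: 4·(-3) - (-7)·3 = -12 - (-21) = 9
KL × KM = (30, 21, 9)
|KL × KM| = √1422 ≈ 37.7094
area = ½ · 37.7094 ≈ 18.855

18.855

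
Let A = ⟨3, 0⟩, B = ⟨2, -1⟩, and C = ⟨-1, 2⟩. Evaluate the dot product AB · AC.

AB = B − A = (-1, -1)
AC = C − A = (-4, 2)
AB · AC = (-1)·(-4) + (-1)·2 = 4 - 2 = 2

2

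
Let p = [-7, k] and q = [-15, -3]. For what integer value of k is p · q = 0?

p · q = (-7)·(-15) + k·(-3) = 105 - 3k
Set equal to 0: -3k = -105, so k = 35.

35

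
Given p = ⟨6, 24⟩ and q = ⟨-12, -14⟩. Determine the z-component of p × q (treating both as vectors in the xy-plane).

204

6·(-14) - 24·(-12) = -84 - (-288) = 204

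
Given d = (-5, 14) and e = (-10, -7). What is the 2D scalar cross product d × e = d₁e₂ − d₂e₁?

(-5)·(-7) - 14·(-10) = 35 - (-140) = 175

175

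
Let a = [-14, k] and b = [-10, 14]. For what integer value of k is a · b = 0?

-10

a · b = (-14)·(-10) + k·14 = 140 + 14k
Set equal to 0: 14k = -140, so k = -10.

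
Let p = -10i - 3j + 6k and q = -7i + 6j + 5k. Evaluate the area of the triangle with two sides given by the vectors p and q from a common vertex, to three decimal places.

i: (-3)·5 - 6·6 = -15 - 36 = -51
j: 6·(-7) - (-10)·5 = -42 - (-50) = 8
k: (-10)·6 - (-3)·(-7) = -60 - 21 = -81
p × q = (-51, 8, -81)
|p × q| = √((-51)² + 8² + (-81)²) = √9226 ≈ 96.0521
area = ½ · 96.0521 ≈ 48.026

48.026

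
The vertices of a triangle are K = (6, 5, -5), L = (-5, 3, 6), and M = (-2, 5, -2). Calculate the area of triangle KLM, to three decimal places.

KL = (-11, -2, 11),  KM = (-8, 0, 3)
i: (-2)·3 - 11·0 = -6 - 0 = -6
j: 11·(-8) - (-11)·3 = -88 - (-33) = -55
k: (-11)·0 - (-2)·(-8) = 0 - 16 = -16
KL × KM = (-6, -55, -16)
|KL × KM| = √3317 ≈ 57.5934
area = ½ · 57.5934 ≈ 28.797

28.797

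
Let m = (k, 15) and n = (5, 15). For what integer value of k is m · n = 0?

-45

m · n = k·5 + 15·15 = 225 + 5k
Set equal to 0: 5k = -225, so k = -45.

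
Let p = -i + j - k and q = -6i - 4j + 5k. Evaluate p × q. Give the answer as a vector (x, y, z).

(1, 11, 10)

i: 1·5 - (-1)·(-4) = 5 - 4 = 1
j: (-1)·(-6) - (-1)·5 = 6 - (-5) = 11
k: (-1)·(-4) - 1·(-6) = 4 - (-6) = 10
p × q = (1, 11, 10)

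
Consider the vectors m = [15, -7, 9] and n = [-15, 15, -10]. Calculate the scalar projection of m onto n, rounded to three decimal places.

m · n = 15·(-15) + (-7)·15 + 9·(-10) = -225 - 105 - 90 = -420
|n| = √(225 + 225 + 100) = √550 ≈ 23.4521
comp_n m = -420 / √550 ≈ -17.909

-17.909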